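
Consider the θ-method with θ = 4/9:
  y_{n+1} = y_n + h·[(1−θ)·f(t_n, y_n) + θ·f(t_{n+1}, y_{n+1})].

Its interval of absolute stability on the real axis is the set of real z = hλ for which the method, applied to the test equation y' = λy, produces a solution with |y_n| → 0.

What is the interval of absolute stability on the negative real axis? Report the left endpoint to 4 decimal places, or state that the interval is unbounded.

z∈(-18.0000,0).

On y'=λy, z=hλ:
  y_{n+1} = y_n + z·[5/9·y_n + 4/9·y_{n+1}] ⇒ (1 − 4/9z)y_{n+1} = (1 + 5/9z)y_n
  ⇒ R(z) = (1 + 5/9z)/(1 − 4/9z).

Find x<0 with |R(x)|<1.
x=-1.54: |R|=0.0858
R=−1: 1+5/9x = −1+4/9x ⇒ -1/9x=2 ⇒ x=2/(-1/9)=-18.0000
Confirm numerically:
  x=-13.430: |R|=0.92714 <1
  x=-9.802: |R|=0.82995 <1
  x=-9.199: |R|=0.80782 <1
  x=-18.462: |R|=1.00558 >1
  x=-18.179: |R|=1.00219 >1
  x=-18.170: |R|=1.00208 >1
Interval (-18.0000, 0).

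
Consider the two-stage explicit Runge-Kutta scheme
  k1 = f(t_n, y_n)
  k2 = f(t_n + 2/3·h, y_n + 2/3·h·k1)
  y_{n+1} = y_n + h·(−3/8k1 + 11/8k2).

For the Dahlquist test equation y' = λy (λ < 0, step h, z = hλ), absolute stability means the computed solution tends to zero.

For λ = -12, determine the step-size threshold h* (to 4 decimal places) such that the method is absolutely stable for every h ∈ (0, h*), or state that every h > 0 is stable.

(-1.0909,0); λ=-12 ⇒ h* = (12/11)/12 = 0.0909.

With y'=λy (z=hλ):
  k1=λy_n ⇒ h·k1=z·y_n;  k2=λ(1+2/3z)y_n ⇒ h·k2=z(1+2/3z)y_n
  y_{n+1}/y_n = 1 − 3/8z + 11/8z(1+2/3z) = 1 + z + 11/12z²
  R(z) = 1 + z + 11/12z².

Boundary: |R(x)|=1, x<0.
x=-1.57: |R|=1.6895
R=1: x+11/12x²=0 ⇒ x=−12/11=-1.0909; min R=1−1/(4·11/12)=0.7273>−1
Confirm numerically:
  x=-0.729: |R|=0.75815 <1
  x=-0.641: |R|=0.73564 <1
  x=-0.562: |R|=0.72752 <1
  x=-0.549: |R|=0.72728 <1
  x=-1.508: |R|=1.57656 >1
  x=-1.130: |R|=1.04049 >1
  x=-1.117: |R|=1.02671 >1
Interval (-1.0909, 0).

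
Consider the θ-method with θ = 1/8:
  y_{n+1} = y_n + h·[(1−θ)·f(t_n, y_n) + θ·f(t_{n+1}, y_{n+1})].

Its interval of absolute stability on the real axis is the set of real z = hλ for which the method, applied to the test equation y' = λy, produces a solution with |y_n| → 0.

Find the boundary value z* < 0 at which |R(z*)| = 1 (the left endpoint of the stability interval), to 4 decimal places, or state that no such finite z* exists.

Test eqn y'=λy, z=hλ:
  y_{n+1} = y_n + z·[7/8·y_n + 1/8·y_{n+1}] ⇒ (1 − 1/8z)y_{n+1} = (1 + 7/8z)y_n
  R(z) = (1 + 7/8z)/(1 − 1/8z).

Solve |R(x)|<1 on ℝ⁻.
x=-1.49: |R|=0.2561
R=−1: 1+7/8x = −1+1/8x ⇒ -3/4x=2 ⇒ x=2/(-3/4)=-2.6667
Confirm numerically:
  x=-2.126: |R|=0.67964 <1
  x=-1.756: |R|=0.43993 <1
  x=-1.159: |R|=0.01234 <1
  x=-1.137: |R|=0.00449 <1
  x=-3.079: |R|=1.22331 >1
  x=-2.934: |R|=1.14670 >1
  x=-2.772: |R|=1.05867 >1
Stable set (-2.6667, 0).

left endpoint -2.6667.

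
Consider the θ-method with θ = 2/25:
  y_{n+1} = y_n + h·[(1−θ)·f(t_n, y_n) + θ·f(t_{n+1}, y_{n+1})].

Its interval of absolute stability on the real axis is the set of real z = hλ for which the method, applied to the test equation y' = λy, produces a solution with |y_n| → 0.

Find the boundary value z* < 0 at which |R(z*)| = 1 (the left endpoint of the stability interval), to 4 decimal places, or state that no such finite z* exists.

left endpoint -2.3810.

On y'=λy, z=hλ:
  y_{n+1} = y_n + z·[23/25·y_n + 2/25·y_{n+1}] ⇒ (1 − 2/25z)y_{n+1} = (1 + 23/25z)y_n
  ⇒ R(z) = (1 + 23/25z)/(1 − 2/25z).

Find x<0 with |R(x)|<1.
x=-1.3: |R|=0.1775
R=−1: 1+23/25x = −1+2/25x ⇒ -21/25x=2 ⇒ x=2/(-21/25)=-2.3810
Confirm numerically:
  x=-2.342: |R|=0.97244 <1
  x=-1.528: |R|=0.36156 <1
  x=-1.391: |R|=0.25171 <1
  x=-1.241: |R|=0.12892 <1
  x=-2.974: |R|=1.40242 >1
  x=-2.656: |R|=1.19055 >1
  x=-2.462: |R|=1.05688 >1
Stable set (-2.3810, 0).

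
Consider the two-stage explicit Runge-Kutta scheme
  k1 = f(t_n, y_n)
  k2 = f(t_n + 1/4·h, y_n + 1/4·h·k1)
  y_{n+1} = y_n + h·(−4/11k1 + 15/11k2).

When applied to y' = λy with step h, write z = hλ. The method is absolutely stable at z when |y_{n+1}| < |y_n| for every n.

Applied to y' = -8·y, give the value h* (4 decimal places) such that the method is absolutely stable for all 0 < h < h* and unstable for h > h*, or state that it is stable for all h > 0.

On y'=λy, z=hλ:
  k1=λy_n ⇒ h·k1=z·y_n;  k2=λ(1+1/4z)y_n ⇒ h·k2=z(1+1/4z)y_n
  y_{n+1}/y_n = 1 − 4/11z + 15/11z(1+1/4z) = 1 + z + 15/44z²
  R(z) = 1 + z + 15/44z².

Find x<0 with |R(x)|<1.
x=-0.38: |R|=0.6692
R=1: x+15/44x²=0 ⇒ x=−44/15=-2.9333; min R=1−1/(4·15/44)=0.2667>−1
Confirm numerically:
  x=-2.662: |R|=0.75376 <1
  x=-2.462: |R|=0.60440 <1
  x=-1.288: |R|=0.27755 <1
  x=-3.519: |R|=1.70260 >1
  x=-3.154: |R|=1.23727 >1
  x=-3.109: |R|=1.18619 >1
So |R|<1 on (-2.9333, 0).

(-2.9333,0); λ=-8 ⇒ h* = (44/15)/8 = 0.3667.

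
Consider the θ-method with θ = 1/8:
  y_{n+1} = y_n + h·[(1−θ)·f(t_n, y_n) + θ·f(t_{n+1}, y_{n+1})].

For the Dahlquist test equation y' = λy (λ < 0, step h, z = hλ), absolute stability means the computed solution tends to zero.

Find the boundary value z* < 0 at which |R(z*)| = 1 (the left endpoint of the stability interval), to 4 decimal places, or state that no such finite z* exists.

z* = -2.6667.

Test eqn y'=λy, z=hλ:
  y_{n+1} = y_n + z·[7/8·y_n + 1/8·y_{n+1}] ⇒ (1 − 1/8z)y_{n+1} = (1 + 7/8z)y_n
  Hence R(z) = (1 + 7/8z)/(1 − 1/8z).

Need |R(x)|<1, x<0.
x=-1.55: |R|=0.2984
R=−1: 1+7/8x = −1+1/8x ⇒ -3/4x=2 ⇒ x=2/(-3/4)=-2.6667
Confirm numerically:
  x=-2.220: |R|=0.73777 <1
  x=-2.089: |R|=0.65646 <1
  x=-1.401: |R|=0.19221 <1
  x=-2.872: |R|=1.11332 >1
  x=-2.737: |R|=1.03930 >1
So |R|<1 on (-2.6667, 0).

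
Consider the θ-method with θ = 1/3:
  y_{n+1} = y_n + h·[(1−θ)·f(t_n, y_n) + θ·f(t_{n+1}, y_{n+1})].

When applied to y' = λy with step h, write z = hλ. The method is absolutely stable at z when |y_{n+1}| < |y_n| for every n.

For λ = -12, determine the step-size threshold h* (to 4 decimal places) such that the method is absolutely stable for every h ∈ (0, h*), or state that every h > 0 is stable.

With y'=λy (z=hλ):
  y_{n+1} = y_n + z·[2/3·y_n + 1/3·y_{n+1}] ⇒ (1 − 1/3z)y_{n+1} = (1 + 2/3z)y_n
  Hence R(z) = (1 + 2/3z)/(1 − 1/3z).

Find x<0 with |R(x)|<1.
x=-0.32: |R|=0.7108
R=−1: 1+2/3x = −1+1/3x ⇒ -1/3x=2 ⇒ x=2/(-1/3)=-6.0000
Confirm numerically:
  x=-5.307: |R|=0.91658 <1
  x=-3.734: |R|=0.66350 <1
  x=-3.534: |R|=0.62259 <1
  x=-6.314: |R|=1.03371 >1
  x=-6.188: |R|=1.02046 >1
  x=-6.108: |R|=1.01186 >1
So |R|<1 on (-6.0000, 0).

(-6.0000,0); λ=-12 ⇒ h* = (6)/12 = 0.5000.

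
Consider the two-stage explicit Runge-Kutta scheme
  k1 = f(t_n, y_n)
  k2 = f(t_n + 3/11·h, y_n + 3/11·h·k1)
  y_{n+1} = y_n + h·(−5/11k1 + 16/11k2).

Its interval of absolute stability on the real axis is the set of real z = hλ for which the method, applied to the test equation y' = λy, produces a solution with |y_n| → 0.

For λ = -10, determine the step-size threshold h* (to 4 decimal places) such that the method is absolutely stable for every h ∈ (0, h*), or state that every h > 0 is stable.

(-2.5208,0); λ=-10 ⇒ h* = (121/48)/10 = 0.2521.

On y'=λy, z=hλ:
  k1=λy_n ⇒ h·k1=z·y_n;  k2=λ(1+3/11z)y_n ⇒ h·k2=z(1+3/11z)y_n
  y_{n+1}/y_n = 1 − 5/11z + 16/11z(1+3/11z) = 1 + z + 48/121z²
  R(z) = 1 + z + 48/121z².

Find x<0 with |R(x)|<1.
x=-0.76: |R|=0.4691
R=1: x+48/121x²=0 ⇒ x=−121/48=-2.5208; min R=1−1/(4·48/121)=0.3698>−1
Confirm numerically:
  x=-2.320: |R|=0.81517 <1
  x=-1.940: |R|=0.55300 <1
  x=-1.382: |R|=0.37566 <1
  x=-1.037: |R|=0.38959 <1
  x=-2.974: |R|=1.53463 >1
  x=-2.962: |R|=1.51837 >1
  x=-2.909: |R|=1.44794 >1
Interval (-2.5208, 0).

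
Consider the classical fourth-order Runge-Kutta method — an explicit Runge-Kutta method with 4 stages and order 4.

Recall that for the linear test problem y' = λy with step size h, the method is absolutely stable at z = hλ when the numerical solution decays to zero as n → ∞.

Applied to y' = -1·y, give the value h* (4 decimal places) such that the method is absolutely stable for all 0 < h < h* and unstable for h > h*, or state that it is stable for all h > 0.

On y'=λy, z=hλ:
  order 4, 4-stage ⇒ R(z)=1+z+z^2/2+z^3/6+z^4/24
  (e.g. R(-1)=0.37500, |R|=0.37500)

Boundary: |R(x)|=1, x<0.
x=-1: |R|=0.3750
|R(-2.52)|=0.6683 |R(-2.51)|=0.6583 |R(-2.41)|=0.5667
Bisect:
  x_lo=-3.5208 |R|=2.8059  x_hi=-0.2520 |R|=0.7773
  mid=-1.88639 |R|=0.30168 →hi
  mid=-2.70360 |R|=0.88366 →hi
  mid=-3.11221 |R|=1.61564 →lo
  mid=-2.90791 |R|=1.20116 →lo
  mid=-2.80576 |R|=1.03129 →lo
  mid=-2.75468 |R|=0.95482 →hi
  mid=-2.78022 |R|=0.99238 →hi
  mid=-2.79299 |R|=1.01166 →lo
  mid=-2.78660 |R|=1.00198 →lo
  mid=-2.78341 |R|=0.99717 →hi
  ...
  [-2.78541,-2.78521] ⇒ x*=-2.7853
So |R|<1 on (-2.7853, 0).

(-2.7853,0); λ=-1 ⇒ h* = 2.7853.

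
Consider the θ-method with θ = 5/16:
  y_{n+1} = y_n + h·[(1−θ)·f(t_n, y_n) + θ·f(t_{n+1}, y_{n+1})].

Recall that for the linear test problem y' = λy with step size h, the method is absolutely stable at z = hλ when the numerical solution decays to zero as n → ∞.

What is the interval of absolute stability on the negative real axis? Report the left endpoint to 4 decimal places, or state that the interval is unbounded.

On y'=λy, z=hλ:
  y_{n+1} = y_n + z·[11/16·y_n + 5/16·y_{n+1}] ⇒ (1 − 5/16z)y_{n+1} = (1 + 11/16z)y_n
  so R(z) = (1 + 11/16z)/(1 − 5/16z).

Boundary: |R(x)|=1, x<0.
x=-0.31: |R|=0.7174
R=−1: 1+11/16x = −1+5/16x ⇒ -3/8x=2 ⇒ x=2/(-3/8)=-5.3333
Confirm numerically:
  x=-4.709: |R|=0.90527 <1
  x=-3.596: |R|=0.69323 <1
  x=-3.235: |R|=0.60870 <1
  x=-5.805: |R|=1.06285 >1
  x=-5.535: |R|=1.02770 >1
Stable set (-5.3333, 0).

z∈(-5.3333,0).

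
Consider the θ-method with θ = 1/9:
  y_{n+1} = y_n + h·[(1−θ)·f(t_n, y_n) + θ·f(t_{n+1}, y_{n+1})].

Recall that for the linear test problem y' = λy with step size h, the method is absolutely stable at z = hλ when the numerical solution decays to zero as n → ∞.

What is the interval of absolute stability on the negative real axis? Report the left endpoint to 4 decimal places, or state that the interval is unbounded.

Test eqn y'=λy, z=hλ:
  y_{n+1} = y_n + z·[8/9·y_n + 1/9·y_{n+1}] ⇒ (1 − 1/9z)y_{n+1} = (1 + 8/9z)y_n
  so R(z) = (1 + 8/9z)/(1 − 1/9z).

Need |R(x)|<1, x<0.
x=-0.84: |R|=0.2317
R=−1: 1+8/9x = −1+1/9x ⇒ -7/9x=2 ⇒ x=2/(-7/9)=-2.5714
Confirm numerically:
  x=-2.458: |R|=0.93070 <1
  x=-2.030: |R|=0.65639 <1
  x=-1.909: |R|=0.57494 <1
  x=-1.536: |R|=0.31207 <1
  x=-2.865: |R|=1.17320 >1
  x=-2.837: |R|=1.15705 >1
  x=-2.664: |R|=1.05556 >1
So |R|<1 on (-2.5714, 0).

z∈(-2.5714,0).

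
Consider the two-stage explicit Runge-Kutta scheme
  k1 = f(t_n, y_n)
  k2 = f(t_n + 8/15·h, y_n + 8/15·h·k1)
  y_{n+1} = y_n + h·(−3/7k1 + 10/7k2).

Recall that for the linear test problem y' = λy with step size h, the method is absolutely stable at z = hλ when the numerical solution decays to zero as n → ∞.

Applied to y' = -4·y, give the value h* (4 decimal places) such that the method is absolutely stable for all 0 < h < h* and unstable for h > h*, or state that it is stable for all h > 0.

With y'=λy (z=hλ):
  k1=λy_n ⇒ h·k1=z·y_n;  k2=λ(1+8/15z)y_n ⇒ h·k2=z(1+8/15z)y_n
  y_{n+1}/y_n = 1 − 3/7z + 10/7z(1+8/15z) = 1 + z + 16/21z²
  ⇒ R(z) = 1 + z + 16/21z².

Solve |R(x)|<1 on ℝ⁻.
x=-0.89: |R|=0.7135
R=1: x+16/21x²=0 ⇒ x=−21/16=-1.3125; min R=1−1/(4·16/21)=0.6719>−1
Confirm numerically:
  x=-1.151: |R|=0.85837 <1
  x=-1.056: |R|=0.79363 <1
  x=-0.977: |R|=0.75026 <1
  x=-0.769: |R|=0.68156 <1
  x=-1.674: |R|=1.46107 >1
  x=-1.542: |R|=1.26963 >1
  x=-1.445: |R|=1.14588 >1
Interval (-1.3125, 0).

(-1.3125,0); λ=-4 ⇒ h* = (21/16)/4 = 0.3281.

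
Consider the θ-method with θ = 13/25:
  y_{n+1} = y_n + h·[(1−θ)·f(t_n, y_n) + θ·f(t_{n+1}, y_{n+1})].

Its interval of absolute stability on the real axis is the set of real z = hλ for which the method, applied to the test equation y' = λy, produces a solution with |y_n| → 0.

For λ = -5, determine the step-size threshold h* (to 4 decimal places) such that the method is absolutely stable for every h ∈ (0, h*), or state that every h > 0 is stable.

Test eqn y'=λy, z=hλ:
  y_{n+1} = y_n + z·[12/25·y_n + 13/25·y_{n+1}] ⇒ (1 − 13/25z)y_{n+1} = (1 + 12/25z)y_n
  ⇒ R(z) = (1 + 12/25z)/(1 − 13/25z).

Boundary: |R(x)|=1, x<0.
x=-1.53: |R|=0.1479
x=-2: |R|=0.0196
x=-10: |R|=0.6129
x=-100: |R|=0.8868
θ=13/25≥1/2 ⇒ |1+12/25x|<|1−13/25x| ∀x<0 ⇒ stable on all of ℝ⁻.

interval (−∞, 0). Any h>0 works for λ=-5.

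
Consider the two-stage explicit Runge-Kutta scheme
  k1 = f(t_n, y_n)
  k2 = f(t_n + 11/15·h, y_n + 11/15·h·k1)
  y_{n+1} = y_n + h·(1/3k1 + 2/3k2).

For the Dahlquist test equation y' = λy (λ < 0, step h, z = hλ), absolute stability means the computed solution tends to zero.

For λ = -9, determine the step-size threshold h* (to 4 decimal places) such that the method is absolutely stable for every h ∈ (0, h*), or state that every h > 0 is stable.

(-2.0455,0); λ=-9 ⇒ h* = (45/22)/9 = 0.2273.

Test eqn y'=λy, z=hλ:
  k1=λy_n ⇒ h·k1=z·y_n;  k2=λ(1+11/15z)y_n ⇒ h·k2=z(1+11/15z)y_n
  y_{n+1}/y_n = 1 + 1/3z + 2/3z(1+11/15z) = 1 + z + 22/45z²
  so R(z) = 1 + z + 22/45z².

Solve |R(x)|<1 on ℝ⁻.
x=-1.36: |R|=0.5442
R=1: x+22/45x²=0 ⇒ x=−45/22=-2.0455; min R=1−1/(4·22/45)=0.4886>−1
Confirm numerically:
  x=-1.820: |R|=0.79940 <1
  x=-1.732: |R|=0.73458 <1
  x=-1.688: |R|=0.70501 <1
  x=-1.208: |R|=0.50542 <1
  x=-2.119: |R|=1.07619 >1
  x=-2.074: |R|=1.02894 >1
Interval (-2.0455, 0).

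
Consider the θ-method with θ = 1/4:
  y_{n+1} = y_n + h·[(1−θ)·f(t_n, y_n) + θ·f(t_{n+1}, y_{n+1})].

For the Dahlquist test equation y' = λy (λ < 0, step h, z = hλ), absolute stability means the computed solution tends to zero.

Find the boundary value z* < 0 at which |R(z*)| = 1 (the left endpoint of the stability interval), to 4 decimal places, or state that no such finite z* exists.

z* = -4.0000.

With y'=λy (z=hλ):
  y_{n+1} = y_n + z·[3/4·y_n + 1/4·y_{n+1}] ⇒ (1 − 1/4z)y_{n+1} = (1 + 3/4z)y_n
  R(z) = (1 + 3/4z)/(1 − 1/4z).

Need |R(x)|<1, x<0.
x=-1.67: |R|=0.1781
R=−1: 1+3/4x = −1+1/4x ⇒ -1/2x=2 ⇒ x=2/(-1/2)=-4.0000
Confirm numerically:
  x=-2.715: |R|=0.61727 <1
  x=-2.226: |R|=0.43013 <1
  x=-1.612: |R|=0.14897 <1
  x=-4.317: |R|=1.07623 >1
  x=-4.126: |R|=1.03101 >1
  x=-4.108: |R|=1.02664 >1
So |R|<1 on (-4.0000, 0).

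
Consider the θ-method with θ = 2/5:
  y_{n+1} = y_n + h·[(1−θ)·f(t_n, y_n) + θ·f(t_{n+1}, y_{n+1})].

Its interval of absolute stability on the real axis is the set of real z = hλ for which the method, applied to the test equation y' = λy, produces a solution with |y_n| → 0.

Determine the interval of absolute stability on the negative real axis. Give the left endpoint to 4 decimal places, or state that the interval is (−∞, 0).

z∈(-10.0000,0).

Test eqn y'=λy, z=hλ:
  y_{n+1} = y_n + z·[3/5·y_n + 2/5·y_{n+1}] ⇒ (1 − 2/5z)y_{n+1} = (1 + 3/5z)y_n
  R(z) = (1 + 3/5z)/(1 − 2/5z).

Need |R(x)|<1, x<0.
x=-1.09: |R|=0.2409
R=−1: 1+3/5x = −1+2/5x ⇒ -1/5x=2 ⇒ x=2/(-1/5)=-10.0000
Confirm numerically:
  x=-8.111: |R|=0.91099 <1
  x=-7.277: |R|=0.86074 <1
  x=-6.847: |R|=0.83134 <1
  x=-5.340: |R|=0.70281 <1
  x=-10.549: |R|=1.02104 >1
  x=-10.538: |R|=1.02063 >1
  x=-10.107: |R|=1.00424 >1
Stable set (-10.0000, 0).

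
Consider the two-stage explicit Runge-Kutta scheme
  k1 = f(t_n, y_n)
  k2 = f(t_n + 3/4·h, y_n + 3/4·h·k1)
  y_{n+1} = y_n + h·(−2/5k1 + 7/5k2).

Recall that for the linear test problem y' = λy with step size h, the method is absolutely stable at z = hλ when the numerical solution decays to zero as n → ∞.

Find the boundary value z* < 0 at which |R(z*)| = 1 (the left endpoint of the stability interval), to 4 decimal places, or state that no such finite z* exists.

With y'=λy (z=hλ):
  k1=λy_n ⇒ h·k1=z·y_n;  k2=λ(1+3/4z)y_n ⇒ h·k2=z(1+3/4z)y_n
  y_{n+1}/y_n = 1 − 2/5z + 7/5z(1+3/4z) = 1 + z + 21/20z²
  ⇒ R(z) = 1 + z + 21/20z².

Boundary: |R(x)|=1, x<0.
x=-1.35: |R|=1.5636
R=1: x+21/20x²=0 ⇒ x=−20/21=-0.9524; min R=1−1/(4·21/20)=0.7619>−1
Confirm numerically:
  x=-0.772: |R|=0.85378 <1
  x=-0.724: |R|=0.82638 <1
  x=-0.522: |R|=0.76411 <1
  x=-1.470: |R|=1.79895 >1
  x=-1.329: |R|=1.52555 >1
So |R|<1 on (-0.9524, 0).

left endpoint -0.9524.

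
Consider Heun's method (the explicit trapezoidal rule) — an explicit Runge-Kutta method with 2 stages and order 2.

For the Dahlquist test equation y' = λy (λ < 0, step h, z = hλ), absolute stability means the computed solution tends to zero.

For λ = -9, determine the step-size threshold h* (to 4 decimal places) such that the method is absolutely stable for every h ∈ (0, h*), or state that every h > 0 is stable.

Set f=λy, z=hλ:
  order 2, 2-stage ⇒ R(z)=1+z+z^2/2
  (e.g. R(-1.62)=0.69220, |R|=0.69220)

Solve |R(x)|<1 on ℝ⁻.
x=-1.62: |R|=0.6922
|R(-2.29)|=1.3321 |R(-2.13)|=1.1384 |R(-1.84)|=0.8528
Bisect:
  x_lo=-2.5106 |R|=1.6410  x_hi=-0.3572 |R|=0.7066
  mid=-1.43389 |R|=0.59413 →hi
  mid=-1.97225 |R|=0.97264 →hi
  mid=-2.24143 |R|=1.27058 →lo
  mid=-2.10684 |R|=1.11255 →lo
  mid=-2.03955 |R|=1.04033 →lo
  mid=-2.00590 |R|=1.00592 →lo
  mid=-1.98907 |R|=0.98913 →hi
  ...
  [-2.00012,-1.99998] ⇒ x*=-2.0000
So |R|<1 on (-2.0000, 0).

(-2.0000,0); λ=-9 ⇒ h* = 0.2222.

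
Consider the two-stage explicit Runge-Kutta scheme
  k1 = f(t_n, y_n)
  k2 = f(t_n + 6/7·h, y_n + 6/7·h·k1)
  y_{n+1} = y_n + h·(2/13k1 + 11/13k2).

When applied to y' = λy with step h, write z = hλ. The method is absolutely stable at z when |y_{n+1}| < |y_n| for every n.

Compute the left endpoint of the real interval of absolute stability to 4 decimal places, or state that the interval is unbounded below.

left endpoint -1.3788.

With y'=λy (z=hλ):
  k1=λy_n ⇒ h·k1=z·y_n;  k2=λ(1+6/7z)y_n ⇒ h·k2=z(1+6/7z)y_n
  y_{n+1}/y_n = 1 + 2/13z + 11/13z(1+6/7z) = 1 + z + 66/91z²
  R(z) = 1 + z + 66/91z².

Boundary: |R(x)|=1, x<0.
x=-0.81: |R|=0.6659
R=1: x+66/91x²=0 ⇒ x=−91/66=-1.3788; min R=1−1/(4·66/91)=0.6553>−1
Confirm numerically:
  x=-1.059: |R|=0.75438 <1
  x=-1.017: |R|=0.73314 <1
  x=-0.965: |R|=0.71039 <1
  x=-1.820: |R|=1.58240 >1
  x=-1.729: |R|=1.43917 >1
  x=-1.416: |R|=1.03822 >1
Stable set (-1.3788, 0).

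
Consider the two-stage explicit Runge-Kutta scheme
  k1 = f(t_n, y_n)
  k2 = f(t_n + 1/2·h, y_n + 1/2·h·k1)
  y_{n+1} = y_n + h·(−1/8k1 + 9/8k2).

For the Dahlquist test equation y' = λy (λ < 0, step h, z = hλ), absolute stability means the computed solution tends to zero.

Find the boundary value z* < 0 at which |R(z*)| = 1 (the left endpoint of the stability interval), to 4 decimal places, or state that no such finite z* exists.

With y'=λy (z=hλ):
  k1=λy_n ⇒ h·k1=z·y_n;  k2=λ(1+1/2z)y_n ⇒ h·k2=z(1+1/2z)y_n
  y_{n+1}/y_n = 1 − 1/8z + 9/8z(1+1/2z) = 1 + z + 9/16z²
  R(z) = 1 + z + 9/16z².

Boundary: |R(x)|=1, x<0.
x=-0.45: |R|=0.6639
R=1: x+9/16x²=0 ⇒ x=−16/9=-1.7778; min R=1−1/(4·9/16)=0.5556>−1
Confirm numerically:
  x=-1.197: |R|=0.60896 <1
  x=-1.046: |R|=0.56944 <1
  x=-0.881: |R|=0.55559 <1
  x=-2.335: |R|=1.73188 >1
  x=-2.323: |R|=1.71244 >1
  x=-1.822: |R|=1.04532 >1
Stable set (-1.7778, 0).

left endpoint -1.7778.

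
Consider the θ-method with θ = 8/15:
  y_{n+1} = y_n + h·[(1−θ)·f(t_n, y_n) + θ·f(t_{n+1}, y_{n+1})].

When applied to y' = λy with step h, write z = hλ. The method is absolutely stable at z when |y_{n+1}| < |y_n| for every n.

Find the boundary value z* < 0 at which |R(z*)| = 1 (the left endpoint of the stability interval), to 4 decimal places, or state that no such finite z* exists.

On y'=λy, z=hλ:
  y_{n+1} = y_n + z·[7/15·y_n + 8/15·y_{n+1}] ⇒ (1 − 8/15z)y_{n+1} = (1 + 7/15z)y_n
  so R(z) = (1 + 7/15z)/(1 − 8/15z).

Need |R(x)|<1, x<0.
x=-1.47: |R|=0.1760
x=-2: |R|=0.0323
x=-10: |R|=0.5789
x=-100: |R|=0.8405
θ=8/15≥1/2 ⇒ |1+7/15x|<|1−8/15x| ∀x<0 ⇒ interval (−∞,0).

interval (−∞, 0).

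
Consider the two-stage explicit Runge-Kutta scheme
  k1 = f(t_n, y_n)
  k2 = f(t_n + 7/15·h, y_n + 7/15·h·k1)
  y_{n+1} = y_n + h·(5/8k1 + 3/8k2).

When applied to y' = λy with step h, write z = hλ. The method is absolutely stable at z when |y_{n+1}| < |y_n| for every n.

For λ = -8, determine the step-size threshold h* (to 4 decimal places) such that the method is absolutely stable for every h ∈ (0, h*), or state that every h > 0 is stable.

(-5.7143,0); λ=-8 ⇒ h* = (40/7)/8 = 0.7143.

Test eqn y'=λy, z=hλ:
  k1=λy_n ⇒ h·k1=z·y_n;  k2=λ(1+7/15z)y_n ⇒ h·k2=z(1+7/15z)y_n
  y_{n+1}/y_n = 1 + 5/8z + 3/8z(1+7/15z) = 1 + z + 7/40z²
  R(z) = 1 + z + 7/40z².

Solve |R(x)|<1 on ℝ⁻.
x=-0.45: |R|=0.5854
R=1: x+7/40x²=0 ⇒ x=−40/7=-5.7143; min R=1−1/(4·7/40)=-0.4286>−1
Confirm numerically:
  x=-5.434: |R|=0.73346 <1
  x=-5.044: |R|=0.40834 <1
  x=-4.773: |R|=0.21377 <1
  x=-4.435: |R|=0.00711 <1
  x=-6.050: |R|=1.35544 >1
  x=-6.046: |R|=1.35097 >1
So |R|<1 on (-5.7143, 0).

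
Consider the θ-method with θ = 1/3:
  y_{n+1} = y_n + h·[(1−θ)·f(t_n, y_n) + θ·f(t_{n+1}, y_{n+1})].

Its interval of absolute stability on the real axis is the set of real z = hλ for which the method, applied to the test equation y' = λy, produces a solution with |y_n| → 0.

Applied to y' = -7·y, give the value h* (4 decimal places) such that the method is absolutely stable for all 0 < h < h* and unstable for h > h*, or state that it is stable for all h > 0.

On y'=λy, z=hλ:
  y_{n+1} = y_n + z·[2/3·y_n + 1/3·y_{n+1}] ⇒ (1 − 1/3z)y_{n+1} = (1 + 2/3z)y_n
  ⇒ R(z) = (1 + 2/3z)/(1 − 1/3z).

Solve |R(x)|<1 on ℝ⁻.
x=-1.69: |R|=0.0810
R=−1: 1+2/3x = −1+1/3x ⇒ -1/3x=2 ⇒ x=2/(-1/3)=-6.0000
Confirm numerically:
  x=-5.378: |R|=0.92576 <1
  x=-4.098: |R|=0.73204 <1
  x=-3.944: |R|=0.70392 <1
  x=-2.787: |R|=0.44479 <1
  x=-6.327: |R|=1.03506 >1
  x=-6.296: |R|=1.03184 >1
  x=-6.250: |R|=1.02703 >1
Interval (-6.0000, 0).

(-6.0000,0); λ=-7 ⇒ h* = (6)/7 = 0.8571.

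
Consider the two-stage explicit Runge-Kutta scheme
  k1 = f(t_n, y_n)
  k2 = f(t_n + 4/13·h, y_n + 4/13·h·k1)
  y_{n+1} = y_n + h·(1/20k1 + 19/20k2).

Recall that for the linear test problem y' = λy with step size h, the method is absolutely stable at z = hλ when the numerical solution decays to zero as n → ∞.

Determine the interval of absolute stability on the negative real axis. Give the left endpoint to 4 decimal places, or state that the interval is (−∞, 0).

(-3.4211, 0).

Test eqn y'=λy, z=hλ:
  k1=λy_n ⇒ h·k1=z·y_n;  k2=λ(1+4/13z)y_n ⇒ h·k2=z(1+4/13z)y_n
  y_{n+1}/y_n = 1 + 1/20z + 19/20z(1+4/13z) = 1 + z + 19/65z²
  R(z) = 1 + z + 19/65z².

Need |R(x)|<1, x<0.
x=-1.19: |R|=0.2239
R=1: x+19/65x²=0 ⇒ x=−65/19=-3.4211; min R=1−1/(4·19/65)=0.1447>−1
Confirm numerically:
  x=-3.009: |R|=0.63758 <1
  x=-2.814: |R|=0.50067 <1
  x=-2.360: |R|=0.26804 <1
  x=-1.641: |R|=0.14615 <1
  x=-3.999: |R|=1.67558 >1
  x=-3.537: |R|=1.11988 >1
Interval (-3.4211, 0).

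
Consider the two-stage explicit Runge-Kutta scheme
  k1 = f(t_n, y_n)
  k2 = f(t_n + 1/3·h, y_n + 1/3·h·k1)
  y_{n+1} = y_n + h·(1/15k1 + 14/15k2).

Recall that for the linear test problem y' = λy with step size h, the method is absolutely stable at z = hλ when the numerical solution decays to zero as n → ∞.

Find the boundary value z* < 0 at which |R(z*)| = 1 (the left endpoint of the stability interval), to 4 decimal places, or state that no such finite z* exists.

z* = -3.2143.

Test eqn y'=λy, z=hλ:
  k1=λy_n ⇒ h·k1=z·y_n;  k2=λ(1+1/3z)y_n ⇒ h·k2=z(1+1/3z)y_n
  y_{n+1}/y_n = 1 + 1/15z + 14/15z(1+1/3z) = 1 + z + 14/45z²
  so R(z) = 1 + z + 14/45z².

Need |R(x)|<1, x<0.
x=-0.39: |R|=0.6573
R=1: x+14/45x²=0 ⇒ x=−45/14=-3.2143; min R=1−1/(4·14/45)=0.1964>−1
Confirm numerically:
  x=-2.314: |R|=0.35187 <1
  x=-1.444: |R|=0.20471 <1
  x=-1.411: |R|=0.20840 <1
  x=-3.575: |R|=1.40119 >1
  x=-3.389: |R|=1.18421 >1
Stable set (-3.2143, 0).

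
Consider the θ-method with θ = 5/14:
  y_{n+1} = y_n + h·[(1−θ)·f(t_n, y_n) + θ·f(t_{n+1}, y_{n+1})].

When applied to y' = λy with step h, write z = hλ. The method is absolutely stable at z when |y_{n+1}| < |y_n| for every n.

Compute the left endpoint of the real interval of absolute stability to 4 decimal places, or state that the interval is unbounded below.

left endpoint -7.0000.

Test eqn y'=λy, z=hλ:
  y_{n+1} = y_n + z·[9/14·y_n + 5/14·y_{n+1}] ⇒ (1 − 5/14z)y_{n+1} = (1 + 9/14z)y_n
  ⇒ R(z) = (1 + 9/14z)/(1 − 5/14z).

Find x<0 with |R(x)|<1.
x=-0.96: |R|=0.2851
R=−1: 1+9/14x = −1+5/14x ⇒ -2/7x=2 ⇒ x=2/(-2/7)=-7.0000
Confirm numerically:
  x=-5.861: |R|=0.89479 <1
  x=-4.272: |R|=0.69140 <1
  x=-3.648: |R|=0.58412 <1
  x=-7.543: |R|=1.04200 >1
  x=-7.251: |R|=1.01998 >1
  x=-7.136: |R|=1.01095 >1
Interval (-7.0000, 0).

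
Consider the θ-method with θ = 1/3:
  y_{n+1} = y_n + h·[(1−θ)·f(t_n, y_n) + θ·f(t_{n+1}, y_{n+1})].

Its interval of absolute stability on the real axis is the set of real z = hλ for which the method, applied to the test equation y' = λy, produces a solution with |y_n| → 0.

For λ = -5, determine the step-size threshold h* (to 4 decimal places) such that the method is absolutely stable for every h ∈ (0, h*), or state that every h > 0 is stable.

Test eqn y'=λy, z=hλ:
  y_{n+1} = y_n + z·[2/3·y_n + 1/3·y_{n+1}] ⇒ (1 − 1/3z)y_{n+1} = (1 + 2/3z)y_n
  so R(z) = (1 + 2/3z)/(1 − 1/3z).

Need |R(x)|<1, x<0.
x=-1.69: |R|=0.0810
R=−1: 1+2/3x = −1+1/3x ⇒ -1/3x=2 ⇒ x=2/(-1/3)=-6.0000
Confirm numerically:
  x=-5.496: |R|=0.94068 <1
  x=-4.783: |R|=0.84363 <1
  x=-2.658: |R|=0.40933 <1
  x=-6.516: |R|=1.05422 >1
  x=-6.275: |R|=1.02965 >1
Stable set (-6.0000, 0).

(-6.0000,0); λ=-5 ⇒ h* = (6)/5 = 1.2000.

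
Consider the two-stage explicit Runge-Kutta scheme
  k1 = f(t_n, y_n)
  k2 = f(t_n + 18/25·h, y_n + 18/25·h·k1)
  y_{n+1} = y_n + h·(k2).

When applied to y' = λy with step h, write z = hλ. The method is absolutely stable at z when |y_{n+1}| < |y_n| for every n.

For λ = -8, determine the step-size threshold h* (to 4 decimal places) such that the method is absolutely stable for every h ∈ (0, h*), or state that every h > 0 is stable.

(-1.3889,0); λ=-8 ⇒ h* = (25/18)/8 = 0.1736.

Test eqn y'=λy, z=hλ:
  k1=λy_n ⇒ h·k1=z·y_n;  k2=λ(1+18/25z)y_n ⇒ h·k2=z(1+18/25z)y_n
  y_{n+1}/y_n = 1 + z(1+18/25z) = 1 + z + 18/25z²
  R(z) = 1 + z + 18/25z².

Solve |R(x)|<1 on ℝ⁻.
x=-0.57: |R|=0.6639
R=1: x+18/25x²=0 ⇒ x=−25/18=-1.3889; min R=1−1/(4·18/25)=0.6528>−1
Confirm numerically:
  x=-1.161: |R|=0.80950 <1
  x=-0.896: |R|=0.68203 <1
  x=-0.768: |R|=0.65667 <1
  x=-0.558: |R|=0.66618 <1
  x=-1.510: |R|=1.13167 >1
  x=-1.507: |R|=1.12816 >1
  x=-1.472: |R|=1.08808 >1
Stable set (-1.3889, 0).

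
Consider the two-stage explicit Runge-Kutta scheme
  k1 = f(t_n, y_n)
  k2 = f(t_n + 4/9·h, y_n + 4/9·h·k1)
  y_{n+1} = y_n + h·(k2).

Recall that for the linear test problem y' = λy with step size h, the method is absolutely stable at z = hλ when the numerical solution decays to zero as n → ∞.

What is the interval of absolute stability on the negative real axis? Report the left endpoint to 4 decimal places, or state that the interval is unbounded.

On y'=λy, z=hλ:
  k1=λy_n ⇒ h·k1=z·y_n;  k2=λ(1+4/9z)y_n ⇒ h·k2=z(1+4/9z)y_n
  y_{n+1}/y_n = 1 + z(1+4/9z) = 1 + z + 4/9z²
  Hence R(z) = 1 + z + 4/9z².

Need |R(x)|<1, x<0.
x=-1.12: |R|=0.4375
R=1: x+4/9x²=0 ⇒ x=−9/4=-2.2500; min R=1−1/(4·4/9)=0.4375>−1
Confirm numerically:
  x=-2.157: |R|=0.91084 <1
  x=-1.627: |R|=0.54950 <1
  x=-1.438: |R|=0.48104 <1
  x=-1.357: |R|=0.46142 <1
  x=-2.686: |R|=1.52049 >1
  x=-2.591: |R|=1.39268 >1
So |R|<1 on (-2.2500, 0).

(-2.2500, 0).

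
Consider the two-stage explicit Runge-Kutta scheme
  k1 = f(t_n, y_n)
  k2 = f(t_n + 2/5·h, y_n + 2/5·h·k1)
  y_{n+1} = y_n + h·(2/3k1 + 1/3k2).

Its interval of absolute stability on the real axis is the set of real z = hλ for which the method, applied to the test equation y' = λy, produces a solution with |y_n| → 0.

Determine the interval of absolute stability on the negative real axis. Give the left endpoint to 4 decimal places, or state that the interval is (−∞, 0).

(-7.5000, 0).

With y'=λy (z=hλ):
  k1=λy_n ⇒ h·k1=z·y_n;  k2=λ(1+2/5z)y_n ⇒ h·k2=z(1+2/5z)y_n
  y_{n+1}/y_n = 1 + 2/3z + 1/3z(1+2/5z) = 1 + z + 2/15z²
  so R(z) = 1 + z + 2/15z².

Solve |R(x)|<1 on ℝ⁻.
x=-0.65: |R|=0.4063
R=1: x+2/15x²=0 ⇒ x=−15/2=-7.5000; min R=1−1/(4·2/15)=-0.8750>−1
Confirm numerically:
  x=-7.376: |R|=0.87805 <1
  x=-6.615: |R|=0.21943 <1
  x=-5.460: |R|=0.48512 <1
  x=-4.080: |R|=0.86048 <1
  x=-8.100: |R|=1.64800 >1
  x=-7.949: |R|=1.47588 >1
  x=-7.656: |R|=1.15924 >1
Interval (-7.5000, 0).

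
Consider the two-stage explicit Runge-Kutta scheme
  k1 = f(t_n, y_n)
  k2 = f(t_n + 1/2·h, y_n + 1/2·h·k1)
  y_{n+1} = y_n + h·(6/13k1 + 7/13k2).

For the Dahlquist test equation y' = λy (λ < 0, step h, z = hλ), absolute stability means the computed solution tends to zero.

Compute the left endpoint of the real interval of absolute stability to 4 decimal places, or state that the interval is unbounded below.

With y'=λy (z=hλ):
  k1=λy_n ⇒ h·k1=z·y_n;  k2=λ(1+1/2z)y_n ⇒ h·k2=z(1+1/2z)y_n
  y_{n+1}/y_n = 1 + 6/13z + 7/13z(1+1/2z) = 1 + z + 7/26z²
  so R(z) = 1 + z + 7/26z².

Boundary: |R(x)|=1, x<0.
x=-1: |R|=0.2692
R=1: x+7/26x²=0 ⇒ x=−26/7=-3.7143; min R=1−1/(4·7/26)=0.0714>−1
Confirm numerically:
  x=-3.217: |R|=0.56929 <1
  x=-2.496: |R|=0.18131 <1
  x=-1.816: |R|=0.07188 <1
  x=-4.244: |R|=1.60526 >1
  x=-4.229: |R|=1.58604 >1
  x=-4.055: |R|=1.37197 >1
So |R|<1 on (-3.7143, 0).

z* = -3.7143.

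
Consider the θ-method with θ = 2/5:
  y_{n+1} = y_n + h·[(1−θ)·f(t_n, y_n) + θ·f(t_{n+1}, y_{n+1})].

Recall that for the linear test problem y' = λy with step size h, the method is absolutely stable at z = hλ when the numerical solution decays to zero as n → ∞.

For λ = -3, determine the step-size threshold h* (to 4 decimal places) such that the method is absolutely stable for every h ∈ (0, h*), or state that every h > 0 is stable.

(-10.0000,0); λ=-3 ⇒ h* = (10)/3 = 3.3333.

Test eqn y'=λy, z=hλ:
  y_{n+1} = y_n + z·[3/5·y_n + 2/5·y_{n+1}] ⇒ (1 − 2/5z)y_{n+1} = (1 + 3/5z)y_n
  so R(z) = (1 + 3/5z)/(1 − 2/5z).

Boundary: |R(x)|=1, x<0.
x=-1.26: |R|=0.1622
R=−1: 1+3/5x = −1+2/5x ⇒ -1/5x=2 ⇒ x=2/(-1/5)=-10.0000
Confirm numerically:
  x=-9.923: |R|=0.99690 <1
  x=-7.100: |R|=0.84896 <1
  x=-6.447: |R|=0.80144 <1
  x=-4.500: |R|=0.60714 <1
  x=-10.504: |R|=1.01938 >1
  x=-10.482: |R|=1.01856 >1
Stable set (-10.0000, 0).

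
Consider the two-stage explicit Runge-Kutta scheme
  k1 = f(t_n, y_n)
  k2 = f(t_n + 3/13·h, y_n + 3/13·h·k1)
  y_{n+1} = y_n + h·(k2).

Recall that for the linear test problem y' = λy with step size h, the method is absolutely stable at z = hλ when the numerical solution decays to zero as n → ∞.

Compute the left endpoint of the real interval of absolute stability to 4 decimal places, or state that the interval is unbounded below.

left endpoint -4.3333.

Set f=λy, z=hλ:
  k1=λy_n ⇒ h·k1=z·y_n;  k2=λ(1+3/13z)y_n ⇒ h·k2=z(1+3/13z)y_n
  y_{n+1}/y_n = 1 + z(1+3/13z) = 1 + z + 3/13z²
  ⇒ R(z) = 1 + z + 3/13z².

Solve |R(x)|<1 on ℝ⁻.
x=-0.67: |R|=0.4336
R=1: x+3/13x²=0 ⇒ x=−13/3=-4.3333; min R=1−1/(4·3/13)=-0.0833>−1
Confirm numerically:
  x=-4.104: |R|=0.78280 <1
  x=-2.612: |R|=0.03757 <1
  x=-1.940: |R|=0.07148 <1
  x=-4.807: |R|=1.52544 >1
  x=-4.447: |R|=1.11665 >1
So |R|<1 on (-4.3333, 0).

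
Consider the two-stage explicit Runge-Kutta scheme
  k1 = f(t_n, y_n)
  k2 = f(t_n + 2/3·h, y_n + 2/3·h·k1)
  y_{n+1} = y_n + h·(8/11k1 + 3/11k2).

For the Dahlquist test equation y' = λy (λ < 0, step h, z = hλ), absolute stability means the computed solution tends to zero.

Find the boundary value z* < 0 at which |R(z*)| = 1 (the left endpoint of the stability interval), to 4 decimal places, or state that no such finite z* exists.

z* = -5.5000.

Set f=λy, z=hλ:
  k1=λy_n ⇒ h·k1=z·y_n;  k2=λ(1+2/3z)y_n ⇒ h·k2=z(1+2/3z)y_n
  y_{n+1}/y_n = 1 + 8/11z + 3/11z(1+2/3z) = 1 + z + 2/11z²
  ⇒ R(z) = 1 + z + 2/11z².

Solve |R(x)|<1 on ℝ⁻.
x=-1.28: |R|=0.0179
R=1: x+2/11x²=0 ⇒ x=−11/2=-5.5000; min R=1−1/(4·2/11)=-0.3750>−1
Confirm numerically:
  x=-5.347: |R|=0.85126 <1
  x=-3.023: |R|=0.36145 <1
  x=-2.476: |R|=0.36135 <1
  x=-5.544: |R|=1.04435 >1
  x=-5.522: |R|=1.02209 >1
Interval (-5.5000, 0).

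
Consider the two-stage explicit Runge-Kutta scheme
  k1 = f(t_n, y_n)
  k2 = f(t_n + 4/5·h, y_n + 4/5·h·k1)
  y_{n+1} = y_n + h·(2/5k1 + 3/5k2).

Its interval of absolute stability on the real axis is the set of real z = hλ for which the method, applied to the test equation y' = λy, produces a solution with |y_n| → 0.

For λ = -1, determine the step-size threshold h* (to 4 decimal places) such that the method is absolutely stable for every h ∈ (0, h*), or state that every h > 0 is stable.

(-2.0833,0); λ=-1 ⇒ h* = (25/12)/1 = 2.0833.

With y'=λy (z=hλ):
  k1=λy_n ⇒ h·k1=z·y_n;  k2=λ(1+4/5z)y_n ⇒ h·k2=z(1+4/5z)y_n
  y_{n+1}/y_n = 1 + 2/5z + 3/5z(1+4/5z) = 1 + z + 12/25z²
  so R(z) = 1 + z + 12/25z².

Find x<0 with |R(x)|<1.
x=-1.23: |R|=0.4962
R=1: x+12/25x²=0 ⇒ x=−25/12=-2.0833; min R=1−1/(4·12/25)=0.4792>−1
Confirm numerically:
  x=-1.401: |R|=0.54114 <1
  x=-0.852: |R|=0.49643 <1
  x=-0.851: |R|=0.49662 <1
  x=-2.631: |R|=1.69164 >1
  x=-2.533: |R|=1.54672 >1
  x=-2.195: |R|=1.11765 >1
Interval (-2.0833, 0).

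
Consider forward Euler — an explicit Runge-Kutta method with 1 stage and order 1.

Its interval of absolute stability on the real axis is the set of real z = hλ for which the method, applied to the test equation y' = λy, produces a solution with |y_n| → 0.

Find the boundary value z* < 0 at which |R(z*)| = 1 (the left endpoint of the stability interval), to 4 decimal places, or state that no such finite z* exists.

Test eqn y'=λy, z=hλ:
  order 1, 1-stage ⇒ R(z)=1+z
  (e.g. R(-1.47)=-0.47000, |R|=0.47000)

Solve |R(x)|<1 on ℝ⁻.
x=-1.47: |R|=0.4700
|R(-1.98)|=0.9800 |R(-1.68)|=0.6800 |R(-1.39)|=0.3900
Bisect:
  x_lo=-2.5659 |R|=1.5659  x_hi=-0.3957 |R|=0.6043
  mid=-1.48079 |R|=0.48079 →hi
  mid=-2.02334 |R|=1.02334 →lo
  mid=-1.75206 |R|=0.75206 →hi
  mid=-1.88770 |R|=0.88770 →hi
  mid=-1.95552 |R|=0.95552 →hi
  mid=-1.98943 |R|=0.98943 →hi
  mid=-2.00638 |R|=1.00638 →lo
  ...
  [-2.00003,-1.99989] ⇒ x*=-2.0000
Stable set (-2.0000, 0).

z* = -2.0000.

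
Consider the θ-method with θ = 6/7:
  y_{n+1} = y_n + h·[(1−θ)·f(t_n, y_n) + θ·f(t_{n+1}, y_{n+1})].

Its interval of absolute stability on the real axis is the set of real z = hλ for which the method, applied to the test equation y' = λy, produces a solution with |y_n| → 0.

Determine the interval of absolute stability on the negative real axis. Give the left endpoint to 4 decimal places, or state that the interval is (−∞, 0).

On y'=λy, z=hλ:
  y_{n+1} = y_n + z·[1/7·y_n + 6/7·y_{n+1}] ⇒ (1 − 6/7z)y_{n+1} = (1 + 1/7z)y_n
  Hence R(z) = (1 + 1/7z)/(1 − 6/7z).

Need |R(x)|<1, x<0.
x=-0.61: |R|=0.5994
x=-2: |R|=0.2632
x=-10: |R|=0.0448
x=-100: |R|=0.1532
θ=6/7≥1/2 ⇒ |1+1/7x|<|1−6/7x| ∀x<0 ⇒ stable on all of ℝ⁻.

unbounded; (−∞, 0).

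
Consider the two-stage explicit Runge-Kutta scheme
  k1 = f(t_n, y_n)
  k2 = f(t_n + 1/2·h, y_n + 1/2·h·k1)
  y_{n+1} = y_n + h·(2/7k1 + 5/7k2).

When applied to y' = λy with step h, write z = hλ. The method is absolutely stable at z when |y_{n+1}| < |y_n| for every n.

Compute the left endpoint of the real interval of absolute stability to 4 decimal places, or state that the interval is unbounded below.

z* = -2.8000.

With y'=λy (z=hλ):
  k1=λy_n ⇒ h·k1=z·y_n;  k2=λ(1+1/2z)y_n ⇒ h·k2=z(1+1/2z)y_n
  y_{n+1}/y_n = 1 + 2/7z + 5/7z(1+1/2z) = 1 + z + 5/14z²
  ⇒ R(z) = 1 + z + 5/14z².

Solve |R(x)|<1 on ℝ⁻.
x=-0.69: |R|=0.4800
R=1: x+5/14x²=0 ⇒ x=−14/5=-2.8000; min R=1−1/(4·5/14)=0.3000>−1
Confirm numerically:
  x=-2.145: |R|=0.49822 <1
  x=-1.711: |R|=0.33454 <1
  x=-1.636: |R|=0.31989 <1
  x=-3.251: |R|=1.52364 >1
  x=-3.211: |R|=1.47133 >1
Stable set (-2.8000, 0).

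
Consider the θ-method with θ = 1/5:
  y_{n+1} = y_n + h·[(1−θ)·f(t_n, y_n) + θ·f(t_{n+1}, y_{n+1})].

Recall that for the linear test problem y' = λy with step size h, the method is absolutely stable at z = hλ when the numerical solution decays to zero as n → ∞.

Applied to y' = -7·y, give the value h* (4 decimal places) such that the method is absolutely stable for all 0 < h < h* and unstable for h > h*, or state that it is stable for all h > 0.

(-3.3333,0); λ=-7 ⇒ h* = (10/3)/7 = 0.4762.

With y'=λy (z=hλ):
  y_{n+1} = y_n + z·[4/5·y_n + 1/5·y_{n+1}] ⇒ (1 − 1/5z)y_{n+1} = (1 + 4/5z)y_n
  R(z) = (1 + 4/5z)/(1 − 1/5z).

Need |R(x)|<1, x<0.
x=-0.43: |R|=0.6041
R=−1: 1+4/5x = −1+1/5x ⇒ -3/5x=2 ⇒ x=2/(-3/5)=-3.3333
Confirm numerically:
  x=-2.827: |R|=0.80593 <1
  x=-1.700: |R|=0.26866 <1
  x=-1.503: |R|=0.15562 <1
  x=-3.650: |R|=1.10983 >1
  x=-3.437: |R|=1.03686 >1
So |R|<1 on (-3.3333, 0).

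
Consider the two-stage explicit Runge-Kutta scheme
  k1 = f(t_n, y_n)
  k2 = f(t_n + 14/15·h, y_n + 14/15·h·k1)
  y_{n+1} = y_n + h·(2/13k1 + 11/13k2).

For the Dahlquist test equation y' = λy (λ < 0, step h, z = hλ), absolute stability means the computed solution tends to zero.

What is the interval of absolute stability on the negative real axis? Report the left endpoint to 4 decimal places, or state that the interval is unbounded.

Set f=λy, z=hλ:
  k1=λy_n ⇒ h·k1=z·y_n;  k2=λ(1+14/15z)y_n ⇒ h·k2=z(1+14/15z)y_n
  y_{n+1}/y_n = 1 + 2/13z + 11/13z(1+14/15z) = 1 + z + 154/195z²
  R(z) = 1 + z + 154/195z².

Need |R(x)|<1, x<0.
x=-0.84: |R|=0.7172
R=1: x+154/195x²=0 ⇒ x=−195/154=-1.2662; min R=1−1/(4·154/195)=0.6834>−1
Confirm numerically:
  x=-0.873: |R|=0.72889 <1
  x=-0.796: |R|=0.70439 <1
  x=-0.686: |R|=0.68565 <1
  x=-0.510: |R|=0.69541 <1
  x=-1.740: |R|=1.65103 >1
  x=-1.404: |R|=1.15276 >1
  x=-1.294: |R|=1.02838 >1
So |R|<1 on (-1.2662, 0).

(-1.2662, 0).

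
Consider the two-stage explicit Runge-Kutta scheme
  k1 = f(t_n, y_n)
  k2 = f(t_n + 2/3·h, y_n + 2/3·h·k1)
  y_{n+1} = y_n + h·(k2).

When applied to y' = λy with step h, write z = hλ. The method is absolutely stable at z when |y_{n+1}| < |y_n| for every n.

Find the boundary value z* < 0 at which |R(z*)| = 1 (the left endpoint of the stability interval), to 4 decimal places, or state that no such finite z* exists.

Test eqn y'=λy, z=hλ:
  k1=λy_n ⇒ h·k1=z·y_n;  k2=λ(1+2/3z)y_n ⇒ h·k2=z(1+2/3z)y_n
  y_{n+1}/y_n = 1 + z(1+2/3z) = 1 + z + 2/3z²
  Hence R(z) = 1 + z + 2/3z².

Need |R(x)|<1, x<0.
x=-0.61: |R|=0.6381
R=1: x+2/3x²=0 ⇒ x=−3/2=-1.5000; min R=1−1/(4·2/3)=0.6250>−1
Confirm numerically:
  x=-1.465: |R|=0.96582 <1
  x=-1.273: |R|=0.80735 <1
  x=-1.091: |R|=0.70252 <1
  x=-1.741: |R|=1.27972 >1
  x=-1.594: |R|=1.09989 >1
Interval (-1.5000, 0).

z* = -1.5000.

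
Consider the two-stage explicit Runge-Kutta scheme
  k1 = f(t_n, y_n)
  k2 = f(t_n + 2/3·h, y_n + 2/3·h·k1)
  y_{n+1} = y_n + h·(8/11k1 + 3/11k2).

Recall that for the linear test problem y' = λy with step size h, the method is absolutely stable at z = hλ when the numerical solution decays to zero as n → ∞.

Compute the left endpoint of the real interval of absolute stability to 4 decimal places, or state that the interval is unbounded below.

Set f=λy, z=hλ:
  k1=λy_n ⇒ h·k1=z·y_n;  k2=λ(1+2/3z)y_n ⇒ h·k2=z(1+2/3z)y_n
  y_{n+1}/y_n = 1 + 8/11z + 3/11z(1+2/3z) = 1 + z + 2/11z²
  Hence R(z) = 1 + z + 2/11z².

Find x<0 with |R(x)|<1.
x=-0.77: |R|=0.3378
R=1: x+2/11x²=0 ⇒ x=−11/2=-5.5000; min R=1−1/(4·2/11)=-0.3750>−1
Confirm numerically:
  x=-4.516: |R|=0.19205 <1
  x=-4.395: |R|=0.11700 <1
  x=-4.299: |R|=0.06125 <1
  x=-2.320: |R|=0.34138 <1
  x=-6.023: |R|=1.57273 >1
  x=-5.962: |R|=1.50081 >1
  x=-5.579: |R|=1.08013 >1
So |R|<1 on (-5.5000, 0).

z* = -5.5000.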